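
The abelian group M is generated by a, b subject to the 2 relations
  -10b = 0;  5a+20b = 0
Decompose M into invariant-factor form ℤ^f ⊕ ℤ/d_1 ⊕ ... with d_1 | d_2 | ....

Answer: M ≅ ℤ/5 ⊕ ℤ/10

Derivation:
rank_ℚ(R)=2; free=2−2=0
SNF(R) diag = [5, 10] → torsion [5, 10]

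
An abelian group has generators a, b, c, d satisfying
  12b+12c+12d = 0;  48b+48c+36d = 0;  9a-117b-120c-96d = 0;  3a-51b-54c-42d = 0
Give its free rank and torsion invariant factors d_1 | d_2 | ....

rank_ℚ(R)=4; free=4−4=0
SNF(R) diag = [3, 6, 12, 12] → torsion [3, 6, 12, 12]

Answer: M ≅ ℤ/3 ⊕ ℤ/6 ⊕ ℤ/12 ⊕ ℤ/12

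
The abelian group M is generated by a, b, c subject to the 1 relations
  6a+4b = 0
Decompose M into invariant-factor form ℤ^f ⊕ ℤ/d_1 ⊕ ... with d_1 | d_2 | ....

rank_ℚ(R)=1; free=3−1=2
SNF(R) diag = [2] → torsion [2]

Answer: M ≅ ℤ^2 ⊕ ℤ/2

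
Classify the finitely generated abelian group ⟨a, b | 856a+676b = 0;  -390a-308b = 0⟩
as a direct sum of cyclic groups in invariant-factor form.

Answer: M ≅ ℤ/2 ⊕ ℤ/4

Derivation:
rank_ℚ(R)=2; free=2−2=0
SNF(R) diag = [2, 4] → torsion [2, 4]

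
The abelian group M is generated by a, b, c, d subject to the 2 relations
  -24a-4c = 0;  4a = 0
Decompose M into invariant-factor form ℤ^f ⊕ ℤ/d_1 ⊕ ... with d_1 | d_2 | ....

Answer: M ≅ ℤ^2 ⊕ ℤ/4 ⊕ ℤ/4

Derivation:
rank_ℚ(R)=2; free=4−2=2
SNF(R) diag = [4, 4] → torsion [4, 4]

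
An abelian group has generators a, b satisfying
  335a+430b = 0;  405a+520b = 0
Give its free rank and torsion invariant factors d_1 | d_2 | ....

Answer: M ≅ ℤ/5 ⊕ ℤ/10

Derivation:
rank_ℚ(R)=2; free=2−2=0
SNF(R) diag = [5, 10] → torsion [5, 10]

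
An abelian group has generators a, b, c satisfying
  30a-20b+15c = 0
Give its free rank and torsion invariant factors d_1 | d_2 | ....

rank_ℚ(R)=1; free=3−1=2
SNF(R) diag = [5] → torsion [5]

Answer: M ≅ ℤ^2 ⊕ ℤ/5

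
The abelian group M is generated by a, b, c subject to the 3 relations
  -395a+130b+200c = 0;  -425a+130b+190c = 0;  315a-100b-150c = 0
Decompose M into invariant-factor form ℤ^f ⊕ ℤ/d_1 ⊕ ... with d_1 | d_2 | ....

Answer: M ≅ ℤ/5 ⊕ ℤ/10 ⊕ ℤ/10

Derivation:
rank_ℚ(R)=3; free=3−3=0
SNF(R) diag = [5, 10, 10] → torsion [5, 10, 10]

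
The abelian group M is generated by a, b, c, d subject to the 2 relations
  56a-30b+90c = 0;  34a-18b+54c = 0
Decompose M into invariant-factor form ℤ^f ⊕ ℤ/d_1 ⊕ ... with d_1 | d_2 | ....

Answer: M ≅ ℤ^2 ⊕ ℤ/2 ⊕ ℤ/6

Derivation:
rank_ℚ(R)=2; free=4−2=2
SNF(R) diag = [2, 6] → torsion [2, 6]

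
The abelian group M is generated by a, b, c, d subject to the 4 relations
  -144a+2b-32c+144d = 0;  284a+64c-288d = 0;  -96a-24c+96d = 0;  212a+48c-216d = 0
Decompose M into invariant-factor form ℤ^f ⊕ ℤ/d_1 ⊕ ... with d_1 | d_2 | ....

rank_ℚ(R)=4; free=4−4=0
SNF(R) diag = [2, 4, 8, 24] → torsion [2, 4, 8, 24]

Answer: M ≅ ℤ/2 ⊕ ℤ/4 ⊕ ℤ/8 ⊕ ℤ/24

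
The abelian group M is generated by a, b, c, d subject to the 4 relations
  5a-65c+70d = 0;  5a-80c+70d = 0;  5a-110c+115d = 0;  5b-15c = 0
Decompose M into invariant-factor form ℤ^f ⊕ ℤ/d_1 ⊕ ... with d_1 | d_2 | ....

Answer: M ≅ ℤ/5 ⊕ ℤ/5 ⊕ ℤ/15 ⊕ ℤ/45

Derivation:
rank_ℚ(R)=4; free=4−4=0
SNF(R) diag = [5, 5, 15, 45] → torsion [5, 5, 15, 45]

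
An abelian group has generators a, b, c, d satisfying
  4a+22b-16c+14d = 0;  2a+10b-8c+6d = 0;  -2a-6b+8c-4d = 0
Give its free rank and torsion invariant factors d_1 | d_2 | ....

Answer: M ≅ ℤ^1 ⊕ ℤ/2 ⊕ ℤ/2 ⊕ ℤ/2

Derivation:
rank_ℚ(R)=3; free=4−3=1
SNF(R) diag = [2, 2, 2] → torsion [2, 2, 2]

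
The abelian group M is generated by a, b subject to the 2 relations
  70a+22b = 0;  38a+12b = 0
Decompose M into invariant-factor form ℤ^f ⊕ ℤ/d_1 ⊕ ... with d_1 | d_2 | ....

rank_ℚ(R)=2; free=2−2=0
SNF(R) diag = [2, 2] → torsion [2, 2]

Answer: M ≅ ℤ/2 ⊕ ℤ/2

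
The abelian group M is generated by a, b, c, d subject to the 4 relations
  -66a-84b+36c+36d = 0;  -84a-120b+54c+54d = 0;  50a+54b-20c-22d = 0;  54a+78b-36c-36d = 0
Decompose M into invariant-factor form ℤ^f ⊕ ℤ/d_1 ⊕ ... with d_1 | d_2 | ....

rank_ℚ(R)=4; free=4−4=0
SNF(R) diag = [2, 6, 6, 18] → torsion [2, 6, 6, 18]

Answer: M ≅ ℤ/2 ⊕ ℤ/6 ⊕ ℤ/6 ⊕ ℤ/18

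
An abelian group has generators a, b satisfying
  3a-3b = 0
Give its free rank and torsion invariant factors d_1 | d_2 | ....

Answer: M ≅ ℤ^1 ⊕ ℤ/3

Derivation:
rank_ℚ(R)=1; free=2−1=1
SNF(R) diag = [3] → torsion [3]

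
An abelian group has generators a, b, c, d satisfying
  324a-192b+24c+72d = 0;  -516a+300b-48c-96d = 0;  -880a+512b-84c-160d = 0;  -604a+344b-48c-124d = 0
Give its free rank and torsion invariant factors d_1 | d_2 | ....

Answer: M ≅ ℤ/4 ⊕ ℤ/12 ⊕ ℤ/12 ⊕ ℤ/12

Derivation:
rank_ℚ(R)=4; free=4−4=0
SNF(R) diag = [4, 12, 12, 12] → torsion [4, 12, 12, 12]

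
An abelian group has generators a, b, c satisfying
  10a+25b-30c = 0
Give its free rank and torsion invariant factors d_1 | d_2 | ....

Answer: M ≅ ℤ^2 ⊕ ℤ/5

Derivation:
rank_ℚ(R)=1; free=3−1=2
SNF(R) diag = [5] → torsion [5]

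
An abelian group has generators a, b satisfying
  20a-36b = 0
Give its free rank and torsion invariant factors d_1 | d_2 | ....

Answer: M ≅ ℤ^1 ⊕ ℤ/4

Derivation:
rank_ℚ(R)=1; free=2−1=1
SNF(R) diag = [4] → torsion [4]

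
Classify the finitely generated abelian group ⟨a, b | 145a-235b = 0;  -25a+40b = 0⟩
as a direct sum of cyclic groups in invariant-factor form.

Answer: M ≅ ℤ/5 ⊕ ℤ/15

Derivation:
rank_ℚ(R)=2; free=2−2=0
SNF(R) diag = [5, 15] → torsion [5, 15]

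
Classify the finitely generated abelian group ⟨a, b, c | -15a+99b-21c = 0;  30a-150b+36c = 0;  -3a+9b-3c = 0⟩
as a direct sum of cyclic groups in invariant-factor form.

Answer: M ≅ ℤ/3 ⊕ ℤ/6 ⊕ ℤ/6

Derivation:
rank_ℚ(R)=3; free=3−3=0
SNF(R) diag = [3, 6, 6] → torsion [3, 6, 6]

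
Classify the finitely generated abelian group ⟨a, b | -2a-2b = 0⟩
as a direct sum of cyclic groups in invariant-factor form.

Answer: M ≅ ℤ^1 ⊕ ℤ/2

Derivation:
rank_ℚ(R)=1; free=2−1=1
SNF(R) diag = [2] → torsion [2]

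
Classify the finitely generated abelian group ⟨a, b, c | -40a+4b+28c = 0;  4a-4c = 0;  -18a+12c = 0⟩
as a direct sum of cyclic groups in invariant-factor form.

Answer: M ≅ ℤ/2 ⊕ ℤ/4 ⊕ ℤ/12

Derivation:
rank_ℚ(R)=3; free=3−3=0
SNF(R) diag = [2, 4, 12] → torsion [2, 4, 12]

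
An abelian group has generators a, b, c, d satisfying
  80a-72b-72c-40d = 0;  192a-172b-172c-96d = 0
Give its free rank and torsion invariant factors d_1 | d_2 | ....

rank_ℚ(R)=2; free=4−2=2
SNF(R) diag = [4, 8] → torsion [4, 8]

Answer: M ≅ ℤ^2 ⊕ ℤ/4 ⊕ ℤ/8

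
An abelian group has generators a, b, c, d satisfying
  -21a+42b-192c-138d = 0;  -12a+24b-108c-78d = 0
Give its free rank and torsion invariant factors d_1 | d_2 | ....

rank_ℚ(R)=2; free=4−2=2
SNF(R) diag = [3, 6] → torsion [3, 6]

Answer: M ≅ ℤ^2 ⊕ ℤ/3 ⊕ ℤ/6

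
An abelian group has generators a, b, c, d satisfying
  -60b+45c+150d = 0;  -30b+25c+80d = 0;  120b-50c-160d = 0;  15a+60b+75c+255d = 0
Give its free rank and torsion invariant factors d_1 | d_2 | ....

Answer: M ≅ ℤ/5 ⊕ ℤ/15 ⊕ ℤ/30 ⊕ ℤ/60

Derivation:
rank_ℚ(R)=4; free=4−4=0
SNF(R) diag = [5, 15, 30, 60] → torsion [5, 15, 30, 60]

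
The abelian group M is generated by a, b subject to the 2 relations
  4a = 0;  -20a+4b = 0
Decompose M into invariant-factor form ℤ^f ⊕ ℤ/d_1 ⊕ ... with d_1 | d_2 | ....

Answer: M ≅ ℤ/4 ⊕ ℤ/4

Derivation:
rank_ℚ(R)=2; free=2−2=0
SNF(R) diag = [4, 4] → torsion [4, 4]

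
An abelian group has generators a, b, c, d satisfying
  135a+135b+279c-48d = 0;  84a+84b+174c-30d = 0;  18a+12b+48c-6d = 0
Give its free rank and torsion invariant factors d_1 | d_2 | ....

rank_ℚ(R)=3; free=4−3=1
SNF(R) diag = [3, 6, 6] → torsion [3, 6, 6]

Answer: M ≅ ℤ^1 ⊕ ℤ/3 ⊕ ℤ/6 ⊕ ℤ/6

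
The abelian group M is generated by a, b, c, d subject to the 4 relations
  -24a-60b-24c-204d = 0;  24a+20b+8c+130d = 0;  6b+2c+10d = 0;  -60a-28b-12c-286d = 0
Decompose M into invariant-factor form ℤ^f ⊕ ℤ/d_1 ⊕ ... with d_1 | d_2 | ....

rank_ℚ(R)=4; free=4−4=0
SNF(R) diag = [2, 2, 4, 12] → torsion [2, 2, 4, 12]

Answer: M ≅ ℤ/2 ⊕ ℤ/2 ⊕ ℤ/4 ⊕ ℤ/12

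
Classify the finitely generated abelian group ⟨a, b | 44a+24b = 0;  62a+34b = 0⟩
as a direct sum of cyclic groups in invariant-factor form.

Answer: M ≅ ℤ/2 ⊕ ℤ/4

Derivation:
rank_ℚ(R)=2; free=2−2=0
SNF(R) diag = [2, 4] → torsion [2, 4]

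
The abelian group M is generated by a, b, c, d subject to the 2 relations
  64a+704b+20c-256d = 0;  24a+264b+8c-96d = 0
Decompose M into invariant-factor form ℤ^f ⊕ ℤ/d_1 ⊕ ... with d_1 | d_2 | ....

rank_ℚ(R)=2; free=4−2=2
SNF(R) diag = [4, 8] → torsion [4, 8]

Answer: M ≅ ℤ^2 ⊕ ℤ/4 ⊕ ℤ/8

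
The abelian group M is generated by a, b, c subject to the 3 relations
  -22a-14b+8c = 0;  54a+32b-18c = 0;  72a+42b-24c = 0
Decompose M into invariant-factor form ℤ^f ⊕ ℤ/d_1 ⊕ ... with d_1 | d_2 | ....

rank_ℚ(R)=3; free=3−3=0
SNF(R) diag = [2, 2, 6] → torsion [2, 2, 6]

Answer: M ≅ ℤ/2 ⊕ ℤ/2 ⊕ ℤ/6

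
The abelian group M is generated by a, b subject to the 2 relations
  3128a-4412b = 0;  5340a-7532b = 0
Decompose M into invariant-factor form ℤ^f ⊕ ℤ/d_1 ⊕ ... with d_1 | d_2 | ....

rank_ℚ(R)=2; free=2−2=0
SNF(R) diag = [4, 4] → torsion [4, 4]

Answer: M ≅ ℤ/4 ⊕ ℤ/4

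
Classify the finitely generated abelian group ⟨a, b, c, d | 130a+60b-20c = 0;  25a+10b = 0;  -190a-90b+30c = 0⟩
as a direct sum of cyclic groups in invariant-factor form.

rank_ℚ(R)=3; free=4−3=1
SNF(R) diag = [5, 10, 20] → torsion [5, 10, 20]

Answer: M ≅ ℤ^1 ⊕ ℤ/5 ⊕ ℤ/10 ⊕ ℤ/20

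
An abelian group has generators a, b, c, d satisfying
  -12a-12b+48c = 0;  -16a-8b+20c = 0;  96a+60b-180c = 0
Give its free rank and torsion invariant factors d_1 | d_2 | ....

rank_ℚ(R)=3; free=4−3=1
SNF(R) diag = [4, 12, 12] → torsion [4, 12, 12]

Answer: M ≅ ℤ^1 ⊕ ℤ/4 ⊕ ℤ/12 ⊕ ℤ/12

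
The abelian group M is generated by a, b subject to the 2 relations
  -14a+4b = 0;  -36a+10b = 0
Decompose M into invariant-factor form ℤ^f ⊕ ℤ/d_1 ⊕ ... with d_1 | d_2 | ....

Answer: M ≅ ℤ/2 ⊕ ℤ/2

Derivation:
rank_ℚ(R)=2; free=2−2=0
SNF(R) diag = [2, 2] → torsion [2, 2]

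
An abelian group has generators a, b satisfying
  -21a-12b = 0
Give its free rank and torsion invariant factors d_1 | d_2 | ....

rank_ℚ(R)=1; free=2−1=1
SNF(R) diag = [3] → torsion [3]

Answer: M ≅ ℤ^1 ⊕ ℤ/3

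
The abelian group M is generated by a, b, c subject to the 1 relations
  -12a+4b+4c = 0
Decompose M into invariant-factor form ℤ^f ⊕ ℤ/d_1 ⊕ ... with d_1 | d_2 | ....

rank_ℚ(R)=1; free=3−1=2
SNF(R) diag = [4] → torsion [4]

Answer: M ≅ ℤ^2 ⊕ ℤ/4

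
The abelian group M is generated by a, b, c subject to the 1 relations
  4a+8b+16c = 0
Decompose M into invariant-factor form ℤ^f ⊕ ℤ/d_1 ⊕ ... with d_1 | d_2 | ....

rank_ℚ(R)=1; free=3−1=2
SNF(R) diag = [4] → torsion [4]

Answer: M ≅ ℤ^2 ⊕ ℤ/4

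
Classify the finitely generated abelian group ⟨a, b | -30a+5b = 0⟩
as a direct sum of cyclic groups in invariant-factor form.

Answer: M ≅ ℤ^1 ⊕ ℤ/5

Derivation:
rank_ℚ(R)=1; free=2−1=1
SNF(R) diag = [5] → torsion [5]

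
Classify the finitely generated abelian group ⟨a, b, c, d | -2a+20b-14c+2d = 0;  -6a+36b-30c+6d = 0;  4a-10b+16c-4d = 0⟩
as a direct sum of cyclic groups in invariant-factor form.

rank_ℚ(R)=3; free=4−3=1
SNF(R) diag = [2, 6, 12] → torsion [2, 6, 12]

Answer: M ≅ ℤ^1 ⊕ ℤ/2 ⊕ ℤ/6 ⊕ ℤ/12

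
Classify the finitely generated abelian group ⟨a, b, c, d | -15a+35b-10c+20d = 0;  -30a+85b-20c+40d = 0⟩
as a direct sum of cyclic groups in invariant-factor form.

Answer: M ≅ ℤ^2 ⊕ ℤ/5 ⊕ ℤ/15

Derivation:
rank_ℚ(R)=2; free=4−2=2
SNF(R) diag = [5, 15] → torsion [5, 15]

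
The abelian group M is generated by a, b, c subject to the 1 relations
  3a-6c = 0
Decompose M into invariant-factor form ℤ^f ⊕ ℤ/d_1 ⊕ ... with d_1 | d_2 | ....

Answer: M ≅ ℤ^2 ⊕ ℤ/3

Derivation:
rank_ℚ(R)=1; free=3−1=2
SNF(R) diag = [3] → torsion [3]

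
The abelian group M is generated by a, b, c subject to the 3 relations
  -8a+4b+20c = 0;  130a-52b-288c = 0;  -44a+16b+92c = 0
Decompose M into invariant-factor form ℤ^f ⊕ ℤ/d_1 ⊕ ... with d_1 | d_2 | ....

rank_ℚ(R)=3; free=3−3=0
SNF(R) diag = [2, 4, 12] → torsion [2, 4, 12]

Answer: M ≅ ℤ/2 ⊕ ℤ/4 ⊕ ℤ/12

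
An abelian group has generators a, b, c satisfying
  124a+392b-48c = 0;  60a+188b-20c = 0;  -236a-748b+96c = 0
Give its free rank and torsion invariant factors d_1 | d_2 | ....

Answer: M ≅ ℤ/4 ⊕ ℤ/4 ⊕ ℤ/12

Derivation:
rank_ℚ(R)=3; free=3−3=0
SNF(R) diag = [4, 4, 12] → torsion [4, 4, 12]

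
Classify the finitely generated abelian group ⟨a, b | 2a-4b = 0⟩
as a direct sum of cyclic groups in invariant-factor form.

rank_ℚ(R)=1; free=2−1=1
SNF(R) diag = [2] → torsion [2]

Answer: M ≅ ℤ^1 ⊕ ℤ/2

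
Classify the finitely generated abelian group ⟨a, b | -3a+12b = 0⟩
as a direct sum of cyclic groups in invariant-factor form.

Answer: M ≅ ℤ^1 ⊕ ℤ/3

Derivation:
rank_ℚ(R)=1; free=2−1=1
SNF(R) diag = [3] → torsion [3]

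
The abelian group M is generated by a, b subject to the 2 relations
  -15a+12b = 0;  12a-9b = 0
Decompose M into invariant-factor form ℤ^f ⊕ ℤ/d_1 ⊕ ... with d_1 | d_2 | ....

rank_ℚ(R)=2; free=2−2=0
SNF(R) diag = [3, 3] → torsion [3, 3]

Answer: M ≅ ℤ/3 ⊕ ℤ/3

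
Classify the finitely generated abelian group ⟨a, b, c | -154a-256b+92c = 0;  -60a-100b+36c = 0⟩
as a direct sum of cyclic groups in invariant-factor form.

Answer: M ≅ ℤ^1 ⊕ ℤ/2 ⊕ ℤ/4

Derivation:
rank_ℚ(R)=2; free=3−2=1
SNF(R) diag = [2, 4] → torsion [2, 4]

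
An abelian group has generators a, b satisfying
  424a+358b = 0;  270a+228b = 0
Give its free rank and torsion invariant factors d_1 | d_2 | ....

Answer: M ≅ ℤ/2 ⊕ ℤ/6

Derivation:
rank_ℚ(R)=2; free=2−2=0
SNF(R) diag = [2, 6] → torsion [2, 6]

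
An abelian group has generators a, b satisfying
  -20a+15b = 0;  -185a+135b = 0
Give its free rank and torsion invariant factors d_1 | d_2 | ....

rank_ℚ(R)=2; free=2−2=0
SNF(R) diag = [5, 15] → torsion [5, 15]

Answer: M ≅ ℤ/5 ⊕ ℤ/15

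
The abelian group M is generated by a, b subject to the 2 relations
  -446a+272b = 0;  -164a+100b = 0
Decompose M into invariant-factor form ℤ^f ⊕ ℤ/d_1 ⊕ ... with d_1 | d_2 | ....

Answer: M ≅ ℤ/2 ⊕ ℤ/4

Derivation:
rank_ℚ(R)=2; free=2−2=0
SNF(R) diag = [2, 4] → torsion [2, 4]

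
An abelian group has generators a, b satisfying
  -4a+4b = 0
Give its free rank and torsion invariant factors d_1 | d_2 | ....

Answer: M ≅ ℤ^1 ⊕ ℤ/4

Derivation:
rank_ℚ(R)=1; free=2−1=1
SNF(R) diag = [4] → torsion [4]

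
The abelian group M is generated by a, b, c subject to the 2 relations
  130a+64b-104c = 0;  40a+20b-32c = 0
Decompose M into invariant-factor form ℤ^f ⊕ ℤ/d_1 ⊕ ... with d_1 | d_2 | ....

Answer: M ≅ ℤ^1 ⊕ ℤ/2 ⊕ ℤ/4

Derivation:
rank_ℚ(R)=2; free=3−2=1
SNF(R) diag = [2, 4] → torsion [2, 4]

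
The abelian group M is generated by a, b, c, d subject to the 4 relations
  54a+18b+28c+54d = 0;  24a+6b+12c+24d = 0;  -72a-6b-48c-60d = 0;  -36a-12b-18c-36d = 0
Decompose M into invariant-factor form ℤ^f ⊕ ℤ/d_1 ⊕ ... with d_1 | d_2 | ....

Answer: M ≅ ℤ/2 ⊕ ℤ/6 ⊕ ℤ/6 ⊕ ℤ/12

Derivation:
rank_ℚ(R)=4; free=4−4=0
SNF(R) diag = [2, 6, 6, 12] → torsion [2, 6, 6, 12]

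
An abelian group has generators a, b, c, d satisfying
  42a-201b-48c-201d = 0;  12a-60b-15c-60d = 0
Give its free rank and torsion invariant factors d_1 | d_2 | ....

rank_ℚ(R)=2; free=4−2=2
SNF(R) diag = [3, 9] → torsion [3, 9]

Answer: M ≅ ℤ^2 ⊕ ℤ/3 ⊕ ℤ/9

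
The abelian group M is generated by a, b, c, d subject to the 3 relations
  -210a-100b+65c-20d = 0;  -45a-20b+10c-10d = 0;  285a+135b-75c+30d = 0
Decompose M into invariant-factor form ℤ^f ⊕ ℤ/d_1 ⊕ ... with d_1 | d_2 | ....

rank_ℚ(R)=3; free=4−3=1
SNF(R) diag = [5, 15, 45] → torsion [5, 15, 45]

Answer: M ≅ ℤ^1 ⊕ ℤ/5 ⊕ ℤ/15 ⊕ ℤ/45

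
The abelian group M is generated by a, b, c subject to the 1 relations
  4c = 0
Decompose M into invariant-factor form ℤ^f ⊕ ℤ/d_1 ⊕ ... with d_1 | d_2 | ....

rank_ℚ(R)=1; free=3−1=2
SNF(R) diag = [4] → torsion [4]

Answer: M ≅ ℤ^2 ⊕ ℤ/4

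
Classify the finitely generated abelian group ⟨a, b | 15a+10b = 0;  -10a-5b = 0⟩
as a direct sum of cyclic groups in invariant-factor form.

Answer: M ≅ ℤ/5 ⊕ ℤ/5

Derivation:
rank_ℚ(R)=2; free=2−2=0
SNF(R) diag = [5, 5] → torsion [5, 5]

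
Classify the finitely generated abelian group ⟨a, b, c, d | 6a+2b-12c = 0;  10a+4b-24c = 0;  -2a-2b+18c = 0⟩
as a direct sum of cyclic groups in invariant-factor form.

Answer: M ≅ ℤ^1 ⊕ ℤ/2 ⊕ ℤ/2 ⊕ ℤ/6

Derivation:
rank_ℚ(R)=3; free=4−3=1
SNF(R) diag = [2, 2, 6] → torsion [2, 2, 6]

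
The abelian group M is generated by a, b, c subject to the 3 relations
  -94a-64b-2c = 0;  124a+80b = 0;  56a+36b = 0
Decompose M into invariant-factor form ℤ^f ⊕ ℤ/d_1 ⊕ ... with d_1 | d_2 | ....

Answer: M ≅ ℤ/2 ⊕ ℤ/4 ⊕ ℤ/4

Derivation:
rank_ℚ(R)=3; free=3−3=0
SNF(R) diag = [2, 4, 4] → torsion [2, 4, 4]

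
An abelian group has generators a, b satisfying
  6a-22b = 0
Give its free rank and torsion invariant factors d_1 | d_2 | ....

Answer: M ≅ ℤ^1 ⊕ ℤ/2

Derivation:
rank_ℚ(R)=1; free=2−1=1
SNF(R) diag = [2] → torsion [2]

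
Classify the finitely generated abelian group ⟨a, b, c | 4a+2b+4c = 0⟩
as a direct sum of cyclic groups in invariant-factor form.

rank_ℚ(R)=1; free=3−1=2
SNF(R) diag = [2] → torsion [2]

Answer: M ≅ ℤ^2 ⊕ ℤ/2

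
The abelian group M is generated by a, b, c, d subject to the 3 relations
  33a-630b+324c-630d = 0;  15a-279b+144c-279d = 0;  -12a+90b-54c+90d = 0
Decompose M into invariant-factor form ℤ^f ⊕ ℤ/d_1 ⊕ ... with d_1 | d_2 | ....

Answer: M ≅ ℤ^1 ⊕ ℤ/3 ⊕ ℤ/9 ⊕ ℤ/18

Derivation:
rank_ℚ(R)=3; free=4−3=1
SNF(R) diag = [3, 9, 18] → torsion [3, 9, 18]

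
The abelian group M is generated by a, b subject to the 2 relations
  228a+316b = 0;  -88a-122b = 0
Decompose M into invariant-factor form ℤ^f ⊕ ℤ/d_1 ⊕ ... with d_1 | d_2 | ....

rank_ℚ(R)=2; free=2−2=0
SNF(R) diag = [2, 4] → torsion [2, 4]

Answer: M ≅ ℤ/2 ⊕ ℤ/4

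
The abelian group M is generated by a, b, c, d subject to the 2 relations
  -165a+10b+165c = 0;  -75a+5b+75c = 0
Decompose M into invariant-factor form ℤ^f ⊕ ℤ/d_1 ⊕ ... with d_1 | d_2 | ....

rank_ℚ(R)=2; free=4−2=2
SNF(R) diag = [5, 15] → torsion [5, 15]

Answer: M ≅ ℤ^2 ⊕ ℤ/5 ⊕ ℤ/15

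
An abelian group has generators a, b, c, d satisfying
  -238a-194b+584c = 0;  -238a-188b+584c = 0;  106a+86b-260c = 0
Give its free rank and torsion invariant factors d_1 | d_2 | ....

Answer: M ≅ ℤ^1 ⊕ ℤ/2 ⊕ ℤ/6 ⊕ ℤ/12

Derivation:
rank_ℚ(R)=3; free=4−3=1
SNF(R) diag = [2, 6, 12] → torsion [2, 6, 12]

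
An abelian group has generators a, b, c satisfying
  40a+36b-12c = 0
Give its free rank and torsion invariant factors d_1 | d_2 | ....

Answer: M ≅ ℤ^2 ⊕ ℤ/4

Derivation:
rank_ℚ(R)=1; free=3−1=2
SNF(R) diag = [4] → torsion [4]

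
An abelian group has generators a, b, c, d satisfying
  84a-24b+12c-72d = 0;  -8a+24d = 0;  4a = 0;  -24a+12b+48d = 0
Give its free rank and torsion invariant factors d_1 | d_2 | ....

rank_ℚ(R)=4; free=4−4=0
SNF(R) diag = [4, 12, 12, 24] → torsion [4, 12, 12, 24]

Answer: M ≅ ℤ/4 ⊕ ℤ/12 ⊕ ℤ/12 ⊕ ℤ/24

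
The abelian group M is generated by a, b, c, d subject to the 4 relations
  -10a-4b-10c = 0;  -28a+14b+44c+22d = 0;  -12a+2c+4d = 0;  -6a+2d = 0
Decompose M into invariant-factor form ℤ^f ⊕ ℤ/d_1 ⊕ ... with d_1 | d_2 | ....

rank_ℚ(R)=4; free=4−4=0
SNF(R) diag = [2, 2, 2, 6] → torsion [2, 2, 2, 6]

Answer: M ≅ ℤ/2 ⊕ ℤ/2 ⊕ ℤ/2 ⊕ ℤ/6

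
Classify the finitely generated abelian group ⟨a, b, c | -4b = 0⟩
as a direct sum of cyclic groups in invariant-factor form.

Answer: M ≅ ℤ^2 ⊕ ℤ/4

Derivation:
rank_ℚ(R)=1; free=3−1=2
SNF(R) diag = [4] → torsion [4]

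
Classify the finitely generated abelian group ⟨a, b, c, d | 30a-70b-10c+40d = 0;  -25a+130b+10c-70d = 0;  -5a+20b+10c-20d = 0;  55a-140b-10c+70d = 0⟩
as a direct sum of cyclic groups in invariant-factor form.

Answer: M ≅ ℤ/5 ⊕ ℤ/10 ⊕ ℤ/10 ⊕ ℤ/10

Derivation:
rank_ℚ(R)=4; free=4−4=0
SNF(R) diag = [5, 10, 10, 10] → torsion [5, 10, 10, 10]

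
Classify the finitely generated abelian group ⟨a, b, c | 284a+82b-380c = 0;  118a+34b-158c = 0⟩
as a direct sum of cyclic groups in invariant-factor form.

Answer: M ≅ ℤ^1 ⊕ ℤ/2 ⊕ ℤ/2

Derivation:
rank_ℚ(R)=2; free=3−2=1
SNF(R) diag = [2, 2] → torsion [2, 2]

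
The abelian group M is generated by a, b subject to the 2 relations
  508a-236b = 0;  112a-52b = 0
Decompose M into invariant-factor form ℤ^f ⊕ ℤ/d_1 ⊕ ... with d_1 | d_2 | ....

rank_ℚ(R)=2; free=2−2=0
SNF(R) diag = [4, 4] → torsion [4, 4]

Answer: M ≅ ℤ/4 ⊕ ℤ/4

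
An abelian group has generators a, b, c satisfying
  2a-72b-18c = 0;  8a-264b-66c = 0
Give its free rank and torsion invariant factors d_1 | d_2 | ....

rank_ℚ(R)=2; free=3−2=1
SNF(R) diag = [2, 6] → torsion [2, 6]

Answer: M ≅ ℤ^1 ⊕ ℤ/2 ⊕ ℤ/6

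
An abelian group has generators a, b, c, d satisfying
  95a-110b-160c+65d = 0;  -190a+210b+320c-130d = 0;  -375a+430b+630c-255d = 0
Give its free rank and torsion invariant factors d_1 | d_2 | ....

Answer: M ≅ ℤ^1 ⊕ ℤ/5 ⊕ ℤ/10 ⊕ ℤ/30

Derivation:
rank_ℚ(R)=3; free=4−3=1
SNF(R) diag = [5, 10, 30] → torsion [5, 10, 30]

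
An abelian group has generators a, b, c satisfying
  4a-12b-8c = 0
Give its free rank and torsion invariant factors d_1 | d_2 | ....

Answer: M ≅ ℤ^2 ⊕ ℤ/4

Derivation:
rank_ℚ(R)=1; free=3−1=2
SNF(R) diag = [4] → torsion [4]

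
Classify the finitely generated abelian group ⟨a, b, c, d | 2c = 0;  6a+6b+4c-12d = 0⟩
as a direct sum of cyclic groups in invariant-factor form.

rank_ℚ(R)=2; free=4−2=2
SNF(R) diag = [2, 6] → torsion [2, 6]

Answer: M ≅ ℤ^2 ⊕ ℤ/2 ⊕ ℤ/6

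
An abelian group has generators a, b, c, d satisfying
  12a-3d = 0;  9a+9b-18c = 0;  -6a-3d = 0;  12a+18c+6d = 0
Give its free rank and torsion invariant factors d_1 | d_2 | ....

Answer: M ≅ ℤ/3 ⊕ ℤ/9 ⊕ ℤ/18 ⊕ ℤ/18

Derivation:
rank_ℚ(R)=4; free=4−4=0
SNF(R) diag = [3, 9, 18, 18] → torsion [3, 9, 18, 18]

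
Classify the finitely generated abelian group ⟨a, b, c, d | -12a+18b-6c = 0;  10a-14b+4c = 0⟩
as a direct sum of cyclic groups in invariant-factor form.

Answer: M ≅ ℤ^2 ⊕ ℤ/2 ⊕ ℤ/6

Derivation:
rank_ℚ(R)=2; free=4−2=2
SNF(R) diag = [2, 6] → torsion [2, 6]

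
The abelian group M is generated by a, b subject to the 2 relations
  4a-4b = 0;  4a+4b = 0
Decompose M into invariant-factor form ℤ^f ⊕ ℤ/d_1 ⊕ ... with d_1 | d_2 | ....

Answer: M ≅ ℤ/4 ⊕ ℤ/8

Derivation:
rank_ℚ(R)=2; free=2−2=0
SNF(R) diag = [4, 8] → torsion [4, 8]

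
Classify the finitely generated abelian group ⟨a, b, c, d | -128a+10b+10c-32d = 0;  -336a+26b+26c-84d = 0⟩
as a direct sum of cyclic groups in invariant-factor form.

rank_ℚ(R)=2; free=4−2=2
SNF(R) diag = [2, 4] → torsion [2, 4]

Answer: M ≅ ℤ^2 ⊕ ℤ/2 ⊕ ℤ/4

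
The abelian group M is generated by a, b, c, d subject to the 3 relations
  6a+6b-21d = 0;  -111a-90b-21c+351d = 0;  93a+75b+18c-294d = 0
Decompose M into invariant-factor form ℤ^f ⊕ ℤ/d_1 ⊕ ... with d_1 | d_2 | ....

Answer: M ≅ ℤ^1 ⊕ ℤ/3 ⊕ ℤ/3 ⊕ ℤ/9

Derivation:
rank_ℚ(R)=3; free=4−3=1
SNF(R) diag = [3, 3, 9] → torsion [3, 3, 9]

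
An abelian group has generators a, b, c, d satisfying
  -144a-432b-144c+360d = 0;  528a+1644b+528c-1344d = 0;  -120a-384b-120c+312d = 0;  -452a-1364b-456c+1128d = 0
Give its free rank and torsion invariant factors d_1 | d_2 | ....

Answer: M ≅ ℤ/4 ⊕ ℤ/12 ⊕ ℤ/24 ⊕ ℤ/72

Derivation:
rank_ℚ(R)=4; free=4−4=0
SNF(R) diag = [4, 12, 24, 72] → torsion [4, 12, 24, 72]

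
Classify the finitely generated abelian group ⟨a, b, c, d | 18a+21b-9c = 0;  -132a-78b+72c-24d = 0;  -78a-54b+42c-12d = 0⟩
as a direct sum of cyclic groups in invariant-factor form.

Answer: M ≅ ℤ^1 ⊕ ℤ/3 ⊕ ℤ/6 ⊕ ℤ/6

Derivation:
rank_ℚ(R)=3; free=4−3=1
SNF(R) diag = [3, 6, 6] → torsion [3, 6, 6]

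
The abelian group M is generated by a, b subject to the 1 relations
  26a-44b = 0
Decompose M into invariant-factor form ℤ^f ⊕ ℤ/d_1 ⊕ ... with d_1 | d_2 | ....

rank_ℚ(R)=1; free=2−1=1
SNF(R) diag = [2] → torsion [2]

Answer: M ≅ ℤ^1 ⊕ ℤ/2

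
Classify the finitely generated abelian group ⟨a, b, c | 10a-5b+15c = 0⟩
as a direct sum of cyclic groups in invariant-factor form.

Answer: M ≅ ℤ^2 ⊕ ℤ/5

Derivation:
rank_ℚ(R)=1; free=3−1=2
SNF(R) diag = [5] → torsion [5]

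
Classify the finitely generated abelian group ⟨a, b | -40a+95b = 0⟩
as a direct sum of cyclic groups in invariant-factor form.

rank_ℚ(R)=1; free=2−1=1
SNF(R) diag = [5] → torsion [5]

Answer: M ≅ ℤ^1 ⊕ ℤ/5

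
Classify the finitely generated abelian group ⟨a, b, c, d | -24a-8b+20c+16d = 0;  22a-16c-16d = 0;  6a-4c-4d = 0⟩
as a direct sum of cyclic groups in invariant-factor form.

rank_ℚ(R)=3; free=4−3=1
SNF(R) diag = [2, 4, 4] → torsion [2, 4, 4]

Answer: M ≅ ℤ^1 ⊕ ℤ/2 ⊕ ℤ/4 ⊕ ℤ/4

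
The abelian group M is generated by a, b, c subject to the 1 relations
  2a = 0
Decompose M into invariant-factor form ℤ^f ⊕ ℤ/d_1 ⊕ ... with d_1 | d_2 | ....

Answer: M ≅ ℤ^2 ⊕ ℤ/2

Derivation:
rank_ℚ(R)=1; free=3−1=2
SNF(R) diag = [2] → torsion [2]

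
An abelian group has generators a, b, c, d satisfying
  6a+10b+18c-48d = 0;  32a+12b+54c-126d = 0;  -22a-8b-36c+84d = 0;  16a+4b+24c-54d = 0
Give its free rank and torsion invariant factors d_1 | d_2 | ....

rank_ℚ(R)=4; free=4−4=0
SNF(R) diag = [2, 2, 6, 6] → torsion [2, 2, 6, 6]

Answer: M ≅ ℤ/2 ⊕ ℤ/2 ⊕ ℤ/6 ⊕ ℤ/6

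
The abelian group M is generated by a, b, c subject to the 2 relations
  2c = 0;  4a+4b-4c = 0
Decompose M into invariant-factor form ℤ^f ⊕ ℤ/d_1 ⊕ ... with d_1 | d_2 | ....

Answer: M ≅ ℤ^1 ⊕ ℤ/2 ⊕ ℤ/4

Derivation:
rank_ℚ(R)=2; free=3−2=1
SNF(R) diag = [2, 4] → torsion [2, 4]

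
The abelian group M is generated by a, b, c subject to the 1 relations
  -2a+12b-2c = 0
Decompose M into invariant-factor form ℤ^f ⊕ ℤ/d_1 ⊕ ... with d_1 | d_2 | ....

rank_ℚ(R)=1; free=3−1=2
SNF(R) diag = [2] → torsion [2]

Answer: M ≅ ℤ^2 ⊕ ℤ/2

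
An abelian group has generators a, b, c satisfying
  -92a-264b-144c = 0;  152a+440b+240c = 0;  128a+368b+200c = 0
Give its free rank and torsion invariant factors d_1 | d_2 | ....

rank_ℚ(R)=3; free=3−3=0
SNF(R) diag = [4, 8, 8] → torsion [4, 8, 8]

Answer: M ≅ ℤ/4 ⊕ ℤ/8 ⊕ ℤ/8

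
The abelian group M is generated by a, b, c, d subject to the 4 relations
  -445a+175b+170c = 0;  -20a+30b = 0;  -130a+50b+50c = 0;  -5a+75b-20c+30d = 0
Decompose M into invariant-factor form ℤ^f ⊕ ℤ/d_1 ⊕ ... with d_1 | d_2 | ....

rank_ℚ(R)=4; free=4−4=0
SNF(R) diag = [5, 10, 10, 30] → torsion [5, 10, 10, 30]

Answer: M ≅ ℤ/5 ⊕ ℤ/10 ⊕ ℤ/10 ⊕ ℤ/30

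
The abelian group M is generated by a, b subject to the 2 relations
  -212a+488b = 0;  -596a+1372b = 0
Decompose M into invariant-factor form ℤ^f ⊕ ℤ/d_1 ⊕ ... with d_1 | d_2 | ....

rank_ℚ(R)=2; free=2−2=0
SNF(R) diag = [4, 4] → torsion [4, 4]

Answer: M ≅ ℤ/4 ⊕ ℤ/4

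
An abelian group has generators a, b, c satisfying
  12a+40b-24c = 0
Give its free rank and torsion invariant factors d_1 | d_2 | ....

rank_ℚ(R)=1; free=3−1=2
SNF(R) diag = [4] → torsion [4]

Answer: M ≅ ℤ^2 ⊕ ℤ/4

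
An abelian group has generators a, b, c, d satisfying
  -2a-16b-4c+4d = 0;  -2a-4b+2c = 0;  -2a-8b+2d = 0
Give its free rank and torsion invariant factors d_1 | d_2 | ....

Answer: M ≅ ℤ^1 ⊕ ℤ/2 ⊕ ℤ/2 ⊕ ℤ/2

Derivation:
rank_ℚ(R)=3; free=4−3=1
SNF(R) diag = [2, 2, 2] → torsion [2, 2, 2]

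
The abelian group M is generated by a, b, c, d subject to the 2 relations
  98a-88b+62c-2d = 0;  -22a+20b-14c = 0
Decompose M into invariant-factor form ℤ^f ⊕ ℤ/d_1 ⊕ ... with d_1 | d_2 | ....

rank_ℚ(R)=2; free=4−2=2
SNF(R) diag = [2, 2] → torsion [2, 2]

Answer: M ≅ ℤ^2 ⊕ ℤ/2 ⊕ ℤ/2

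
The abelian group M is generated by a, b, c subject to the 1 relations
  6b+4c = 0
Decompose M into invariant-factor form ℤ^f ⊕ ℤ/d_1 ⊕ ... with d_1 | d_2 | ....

Answer: M ≅ ℤ^2 ⊕ ℤ/2

Derivation:
rank_ℚ(R)=1; free=3−1=2
SNF(R) diag = [2] → torsion [2]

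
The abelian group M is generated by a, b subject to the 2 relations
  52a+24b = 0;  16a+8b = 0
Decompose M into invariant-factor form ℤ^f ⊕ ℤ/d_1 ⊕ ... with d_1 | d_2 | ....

rank_ℚ(R)=2; free=2−2=0
SNF(R) diag = [4, 8] → torsion [4, 8]

Answer: M ≅ ℤ/4 ⊕ ℤ/8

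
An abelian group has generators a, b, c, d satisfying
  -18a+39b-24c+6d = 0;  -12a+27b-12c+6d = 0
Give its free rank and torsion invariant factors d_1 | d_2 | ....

Answer: M ≅ ℤ^2 ⊕ ℤ/3 ⊕ ℤ/6

Derivation:
rank_ℚ(R)=2; free=4−2=2
SNF(R) diag = [3, 6] → torsion [3, 6]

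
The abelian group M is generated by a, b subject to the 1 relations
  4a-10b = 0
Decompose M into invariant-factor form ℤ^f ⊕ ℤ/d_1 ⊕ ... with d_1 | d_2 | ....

rank_ℚ(R)=1; free=2−1=1
SNF(R) diag = [2] → torsion [2]

Answer: M ≅ ℤ^1 ⊕ ℤ/2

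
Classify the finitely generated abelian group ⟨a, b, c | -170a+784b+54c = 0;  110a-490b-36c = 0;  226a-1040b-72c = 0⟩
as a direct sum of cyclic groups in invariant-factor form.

Answer: M ≅ ℤ/2 ⊕ ℤ/6 ⊕ ℤ/18

Derivation:
rank_ℚ(R)=3; free=3−3=0
SNF(R) diag = [2, 6, 18] → torsion [2, 6, 18]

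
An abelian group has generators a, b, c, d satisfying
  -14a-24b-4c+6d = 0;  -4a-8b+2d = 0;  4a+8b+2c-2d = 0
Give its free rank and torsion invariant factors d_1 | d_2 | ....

Answer: M ≅ ℤ^1 ⊕ ℤ/2 ⊕ ℤ/2 ⊕ ℤ/2

Derivation:
rank_ℚ(R)=3; free=4−3=1
SNF(R) diag = [2, 2, 2] → torsion [2, 2, 2]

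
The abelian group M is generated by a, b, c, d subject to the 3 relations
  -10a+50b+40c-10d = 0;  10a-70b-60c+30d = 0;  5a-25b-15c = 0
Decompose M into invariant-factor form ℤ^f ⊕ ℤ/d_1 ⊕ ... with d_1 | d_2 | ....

rank_ℚ(R)=3; free=4−3=1
SNF(R) diag = [5, 10, 20] → torsion [5, 10, 20]

Answer: M ≅ ℤ^1 ⊕ ℤ/5 ⊕ ℤ/10 ⊕ ℤ/20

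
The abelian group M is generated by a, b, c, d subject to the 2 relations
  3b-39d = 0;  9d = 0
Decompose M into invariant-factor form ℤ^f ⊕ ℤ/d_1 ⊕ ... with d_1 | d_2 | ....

Answer: M ≅ ℤ^2 ⊕ ℤ/3 ⊕ ℤ/9

Derivation:
rank_ℚ(R)=2; free=4−2=2
SNF(R) diag = [3, 9] → torsion [3, 9]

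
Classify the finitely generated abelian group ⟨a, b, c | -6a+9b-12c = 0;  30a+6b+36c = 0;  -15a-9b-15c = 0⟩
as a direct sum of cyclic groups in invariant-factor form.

rank_ℚ(R)=3; free=3−3=0
SNF(R) diag = [3, 3, 6] → torsion [3, 3, 6]

Answer: M ≅ ℤ/3 ⊕ ℤ/3 ⊕ ℤ/6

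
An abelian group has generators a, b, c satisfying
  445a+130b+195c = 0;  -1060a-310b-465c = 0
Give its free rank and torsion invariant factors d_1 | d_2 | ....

Answer: M ≅ ℤ^1 ⊕ ℤ/5 ⊕ ℤ/15

Derivation:
rank_ℚ(R)=2; free=3−2=1
SNF(R) diag = [5, 15] → torsion [5, 15]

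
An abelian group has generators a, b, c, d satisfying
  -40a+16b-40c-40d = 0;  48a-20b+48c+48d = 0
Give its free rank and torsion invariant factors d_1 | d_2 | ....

rank_ℚ(R)=2; free=4−2=2
SNF(R) diag = [4, 8] → torsion [4, 8]

Answer: M ≅ ℤ^2 ⊕ ℤ/4 ⊕ ℤ/8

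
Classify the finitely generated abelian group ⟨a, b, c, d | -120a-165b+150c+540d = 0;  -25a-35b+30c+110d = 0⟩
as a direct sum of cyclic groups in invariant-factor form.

rank_ℚ(R)=2; free=4−2=2
SNF(R) diag = [5, 15] → torsion [5, 15]

Answer: M ≅ ℤ^2 ⊕ ℤ/5 ⊕ ℤ/15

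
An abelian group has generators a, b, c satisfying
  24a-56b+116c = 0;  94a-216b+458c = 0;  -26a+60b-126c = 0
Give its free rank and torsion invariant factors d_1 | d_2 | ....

rank_ℚ(R)=3; free=3−3=0
SNF(R) diag = [2, 4, 4] → torsion [2, 4, 4]

Answer: M ≅ ℤ/2 ⊕ ℤ/4 ⊕ ℤ/4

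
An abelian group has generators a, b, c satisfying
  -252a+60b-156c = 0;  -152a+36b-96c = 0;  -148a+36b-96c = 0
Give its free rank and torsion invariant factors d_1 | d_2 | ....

Answer: M ≅ ℤ/4 ⊕ ℤ/12 ⊕ ℤ/12

Derivation:
rank_ℚ(R)=3; free=3−3=0
SNF(R) diag = [4, 12, 12] → torsion [4, 12, 12]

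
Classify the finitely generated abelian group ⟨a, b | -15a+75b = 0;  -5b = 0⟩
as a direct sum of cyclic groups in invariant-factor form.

Answer: M ≅ ℤ/5 ⊕ ℤ/15

Derivation:
rank_ℚ(R)=2; free=2−2=0
SNF(R) diag = [5, 15] → torsion [5, 15]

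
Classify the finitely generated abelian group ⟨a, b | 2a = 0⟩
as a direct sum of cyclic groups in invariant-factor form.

Answer: M ≅ ℤ^1 ⊕ ℤ/2

Derivation:
rank_ℚ(R)=1; free=2−1=1
SNF(R) diag = [2] → torsion [2]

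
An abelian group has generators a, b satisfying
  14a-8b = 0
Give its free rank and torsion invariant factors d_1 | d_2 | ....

rank_ℚ(R)=1; free=2−1=1
SNF(R) diag = [2] → torsion [2]

Answer: M ≅ ℤ^1 ⊕ ℤ/2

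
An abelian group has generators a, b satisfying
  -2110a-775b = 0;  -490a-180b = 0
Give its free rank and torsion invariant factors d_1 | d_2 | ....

rank_ℚ(R)=2; free=2−2=0
SNF(R) diag = [5, 10] → torsion [5, 10]

Answer: M ≅ ℤ/5 ⊕ ℤ/10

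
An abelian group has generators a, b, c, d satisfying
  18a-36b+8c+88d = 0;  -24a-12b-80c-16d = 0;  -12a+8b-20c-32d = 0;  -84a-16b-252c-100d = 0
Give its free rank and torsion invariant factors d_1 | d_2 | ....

rank_ℚ(R)=4; free=4−4=0
SNF(R) diag = [2, 4, 12, 12] → torsion [2, 4, 12, 12]

Answer: M ≅ ℤ/2 ⊕ ℤ/4 ⊕ ℤ/12 ⊕ ℤ/12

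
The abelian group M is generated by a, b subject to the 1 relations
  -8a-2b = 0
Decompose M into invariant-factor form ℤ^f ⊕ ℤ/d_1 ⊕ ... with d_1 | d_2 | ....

rank_ℚ(R)=1; free=2−1=1
SNF(R) diag = [2] → torsion [2]

Answer: M ≅ ℤ^1 ⊕ ℤ/2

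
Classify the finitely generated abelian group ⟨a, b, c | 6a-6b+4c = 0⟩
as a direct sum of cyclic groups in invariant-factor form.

rank_ℚ(R)=1; free=3−1=2
SNF(R) diag = [2] → torsion [2]

Answer: M ≅ ℤ^2 ⊕ ℤ/2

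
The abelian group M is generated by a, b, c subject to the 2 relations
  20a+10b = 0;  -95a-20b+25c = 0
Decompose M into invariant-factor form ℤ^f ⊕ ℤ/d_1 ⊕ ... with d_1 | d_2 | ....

Answer: M ≅ ℤ^1 ⊕ ℤ/5 ⊕ ℤ/10

Derivation:
rank_ℚ(R)=2; free=3−2=1
SNF(R) diag = [5, 10] → torsion [5, 10]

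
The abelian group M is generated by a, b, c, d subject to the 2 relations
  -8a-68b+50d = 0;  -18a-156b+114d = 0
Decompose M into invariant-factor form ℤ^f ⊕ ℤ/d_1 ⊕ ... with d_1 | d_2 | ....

rank_ℚ(R)=2; free=4−2=2
SNF(R) diag = [2, 6] → torsion [2, 6]

Answer: M ≅ ℤ^2 ⊕ ℤ/2 ⊕ ℤ/6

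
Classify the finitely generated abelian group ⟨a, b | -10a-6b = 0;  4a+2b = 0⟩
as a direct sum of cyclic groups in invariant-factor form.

rank_ℚ(R)=2; free=2−2=0
SNF(R) diag = [2, 2] → torsion [2, 2]

Answer: M ≅ ℤ/2 ⊕ ℤ/2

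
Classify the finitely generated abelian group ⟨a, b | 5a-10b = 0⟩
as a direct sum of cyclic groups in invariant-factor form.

Answer: M ≅ ℤ^1 ⊕ ℤ/5

Derivation:
rank_ℚ(R)=1; free=2−1=1
SNF(R) diag = [5] → torsion [5]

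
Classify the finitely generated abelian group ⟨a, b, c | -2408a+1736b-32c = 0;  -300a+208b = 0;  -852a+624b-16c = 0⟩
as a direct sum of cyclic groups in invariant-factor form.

Answer: M ≅ ℤ/4 ⊕ ℤ/8 ⊕ ℤ/16

Derivation:
rank_ℚ(R)=3; free=3−3=0
SNF(R) diag = [4, 8, 16] → torsion [4, 8, 16]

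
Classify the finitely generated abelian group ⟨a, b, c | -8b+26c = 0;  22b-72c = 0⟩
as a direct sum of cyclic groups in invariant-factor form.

rank_ℚ(R)=2; free=3−2=1
SNF(R) diag = [2, 2] → torsion [2, 2]

Answer: M ≅ ℤ^1 ⊕ ℤ/2 ⊕ ℤ/2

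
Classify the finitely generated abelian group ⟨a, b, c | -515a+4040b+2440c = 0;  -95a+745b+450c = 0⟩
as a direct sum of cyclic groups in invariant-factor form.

Answer: M ≅ ℤ^1 ⊕ ℤ/5 ⊕ ℤ/5

Derivation:
rank_ℚ(R)=2; free=3−2=1
SNF(R) diag = [5, 5] → torsion [5, 5]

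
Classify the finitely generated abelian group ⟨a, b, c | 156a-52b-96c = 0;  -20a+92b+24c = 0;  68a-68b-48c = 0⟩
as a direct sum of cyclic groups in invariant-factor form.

rank_ℚ(R)=3; free=3−3=0
SNF(R) diag = [4, 8, 24] → torsion [4, 8, 24]

Answer: M ≅ ℤ/4 ⊕ ℤ/8 ⊕ ℤ/24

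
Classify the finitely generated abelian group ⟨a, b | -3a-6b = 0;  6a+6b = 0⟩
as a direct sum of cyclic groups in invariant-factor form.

rank_ℚ(R)=2; free=2−2=0
SNF(R) diag = [3, 6] → torsion [3, 6]

Answer: M ≅ ℤ/3 ⊕ ℤ/6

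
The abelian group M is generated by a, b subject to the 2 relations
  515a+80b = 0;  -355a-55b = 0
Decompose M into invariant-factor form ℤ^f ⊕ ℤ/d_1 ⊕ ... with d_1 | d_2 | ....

rank_ℚ(R)=2; free=2−2=0
SNF(R) diag = [5, 15] → torsion [5, 15]

Answer: M ≅ ℤ/5 ⊕ ℤ/15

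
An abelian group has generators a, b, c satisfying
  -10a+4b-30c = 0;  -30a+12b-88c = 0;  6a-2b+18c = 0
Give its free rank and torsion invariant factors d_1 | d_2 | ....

rank_ℚ(R)=3; free=3−3=0
SNF(R) diag = [2, 2, 2] → torsion [2, 2, 2]

Answer: M ≅ ℤ/2 ⊕ ℤ/2 ⊕ ℤ/2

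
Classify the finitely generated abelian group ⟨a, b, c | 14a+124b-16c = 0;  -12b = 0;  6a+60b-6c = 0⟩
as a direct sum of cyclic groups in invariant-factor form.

rank_ℚ(R)=3; free=3−3=0
SNF(R) diag = [2, 6, 12] → torsion [2, 6, 12]

Answer: M ≅ ℤ/2 ⊕ ℤ/6 ⊕ ℤ/12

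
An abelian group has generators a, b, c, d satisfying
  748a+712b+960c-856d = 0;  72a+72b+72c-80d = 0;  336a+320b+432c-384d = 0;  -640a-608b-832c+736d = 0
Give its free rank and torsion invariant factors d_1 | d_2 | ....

Answer: M ≅ ℤ/4 ⊕ ℤ/8 ⊕ ℤ/16 ⊕ ℤ/32

Derivation:
rank_ℚ(R)=4; free=4−4=0
SNF(R) diag = [4, 8, 16, 32] → torsion [4, 8, 16, 32]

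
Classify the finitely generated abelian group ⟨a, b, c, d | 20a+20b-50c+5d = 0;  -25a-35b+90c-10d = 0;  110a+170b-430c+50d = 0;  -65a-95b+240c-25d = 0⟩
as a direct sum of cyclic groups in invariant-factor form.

rank_ℚ(R)=4; free=4−4=0
SNF(R) diag = [5, 5, 10, 20] → torsion [5, 5, 10, 20]

Answer: M ≅ ℤ/5 ⊕ ℤ/5 ⊕ ℤ/10 ⊕ ℤ/20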